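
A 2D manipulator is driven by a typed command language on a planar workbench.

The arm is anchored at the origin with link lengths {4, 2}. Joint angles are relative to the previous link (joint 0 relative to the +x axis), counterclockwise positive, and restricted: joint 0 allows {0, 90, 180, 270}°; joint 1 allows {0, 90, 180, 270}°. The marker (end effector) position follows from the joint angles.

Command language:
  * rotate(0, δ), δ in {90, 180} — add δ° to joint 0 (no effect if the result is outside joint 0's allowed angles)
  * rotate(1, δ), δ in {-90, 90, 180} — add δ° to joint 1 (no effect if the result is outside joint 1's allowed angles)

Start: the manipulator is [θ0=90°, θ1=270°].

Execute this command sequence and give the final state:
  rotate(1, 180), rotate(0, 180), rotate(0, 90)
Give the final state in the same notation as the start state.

initial: [θ0=90°, θ1=270°]
1. rotate(1, 180) → [θ0=90°, θ1=90°]
2. rotate(0, 180) → [θ0=270°, θ1=90°]
3. rotate(0, 90) → [θ0=0°, θ1=90°]

[θ0=0°, θ1=90°]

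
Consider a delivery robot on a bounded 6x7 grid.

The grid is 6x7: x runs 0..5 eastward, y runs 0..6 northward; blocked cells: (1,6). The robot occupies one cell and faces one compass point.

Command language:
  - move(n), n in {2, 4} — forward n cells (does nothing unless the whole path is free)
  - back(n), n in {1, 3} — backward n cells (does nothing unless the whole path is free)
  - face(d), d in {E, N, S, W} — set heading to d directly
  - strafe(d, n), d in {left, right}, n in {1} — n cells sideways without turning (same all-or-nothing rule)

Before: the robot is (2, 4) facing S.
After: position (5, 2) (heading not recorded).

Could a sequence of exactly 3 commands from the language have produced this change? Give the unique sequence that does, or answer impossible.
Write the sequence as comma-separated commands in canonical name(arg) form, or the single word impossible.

key: order matters: swapping move(2) and back(3) lands elsewhere
initial: (2, 4) facing S
step 1 (move(2)): (2, 2) facing S
step 2 (face(W)): (2, 2) facing W
step 3 (back(3)): (5, 2) facing W
no rival 3-sequence matches.

move(2), face(W), back(3)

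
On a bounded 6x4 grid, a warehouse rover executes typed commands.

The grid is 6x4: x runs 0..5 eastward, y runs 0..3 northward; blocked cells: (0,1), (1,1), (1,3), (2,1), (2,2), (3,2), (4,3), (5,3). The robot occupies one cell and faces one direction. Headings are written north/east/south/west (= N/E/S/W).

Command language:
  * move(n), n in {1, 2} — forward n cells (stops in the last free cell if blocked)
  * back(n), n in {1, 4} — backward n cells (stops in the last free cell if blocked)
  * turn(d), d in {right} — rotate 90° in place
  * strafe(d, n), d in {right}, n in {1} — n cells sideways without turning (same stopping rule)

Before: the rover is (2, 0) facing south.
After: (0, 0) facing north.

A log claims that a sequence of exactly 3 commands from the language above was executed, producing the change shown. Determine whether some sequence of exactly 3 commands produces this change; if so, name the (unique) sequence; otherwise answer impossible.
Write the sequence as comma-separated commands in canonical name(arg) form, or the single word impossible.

turn(right), move(2), turn(right)

key: position moved to (0,0) AND the heading swung to N — translation plus rotation needed
from: (2, 0) facing south
[1] after turn(right): (2, 0) facing west
[2] after move(2): (0, 0) facing west
[3] after turn(right): (0, 0) facing north
all 216 alternatives checked — unique.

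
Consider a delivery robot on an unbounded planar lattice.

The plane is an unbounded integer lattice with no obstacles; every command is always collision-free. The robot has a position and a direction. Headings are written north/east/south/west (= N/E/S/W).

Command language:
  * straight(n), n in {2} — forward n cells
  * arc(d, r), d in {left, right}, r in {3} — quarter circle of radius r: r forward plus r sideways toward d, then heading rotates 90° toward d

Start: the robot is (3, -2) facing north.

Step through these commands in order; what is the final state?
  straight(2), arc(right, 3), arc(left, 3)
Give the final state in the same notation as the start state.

start: (3, -2) facing north
step 1 (straight(2)): (3, 0) facing north
step 2 (arc(right, 3)): (6, 3) facing east
step 3 (arc(left, 3)): (9, 6) facing north

(9, 6) facing north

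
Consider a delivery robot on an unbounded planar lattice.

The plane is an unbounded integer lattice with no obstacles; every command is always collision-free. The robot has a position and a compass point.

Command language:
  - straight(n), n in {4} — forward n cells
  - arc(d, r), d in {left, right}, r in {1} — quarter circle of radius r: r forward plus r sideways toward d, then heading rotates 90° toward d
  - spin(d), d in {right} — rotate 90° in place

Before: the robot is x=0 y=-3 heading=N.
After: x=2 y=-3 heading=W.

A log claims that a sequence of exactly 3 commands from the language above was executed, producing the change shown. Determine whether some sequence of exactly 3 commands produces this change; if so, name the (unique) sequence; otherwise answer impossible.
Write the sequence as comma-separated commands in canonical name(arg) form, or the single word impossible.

key: cell and facing (now W) both changed — the 3 commands mix motion and turning
from: x=0 y=-3 heading=N
step 1 (arc(right, 1)): x=1 y=-2 heading=E
step 2 (arc(right, 1)): x=2 y=-3 heading=S
step 3 (spin(right)): x=2 y=-3 heading=W
no other 3-command option fits: unique.

arc(right, 1), arc(right, 1), spin(right)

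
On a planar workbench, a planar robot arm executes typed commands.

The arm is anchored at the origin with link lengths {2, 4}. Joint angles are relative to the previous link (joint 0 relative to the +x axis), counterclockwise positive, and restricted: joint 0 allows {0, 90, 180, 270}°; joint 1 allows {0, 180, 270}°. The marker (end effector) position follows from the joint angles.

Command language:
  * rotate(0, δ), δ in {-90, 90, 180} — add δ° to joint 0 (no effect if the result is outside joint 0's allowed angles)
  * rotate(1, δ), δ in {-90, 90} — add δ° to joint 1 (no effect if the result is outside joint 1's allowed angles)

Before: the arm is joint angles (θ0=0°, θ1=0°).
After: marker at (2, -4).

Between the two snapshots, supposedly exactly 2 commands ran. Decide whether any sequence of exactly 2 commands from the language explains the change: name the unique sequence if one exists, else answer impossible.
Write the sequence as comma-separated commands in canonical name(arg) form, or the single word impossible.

rotate(1, 90), rotate(1, -90)

key: running rotate(1, -90) before rotate(1, 90) would end elsewhere — order is forced
initial: joint angles (θ0=0°, θ1=0°)
1. rotate(1, 90) → joint angles (θ0=0°, θ1=0°)
2. rotate(1, -90) → joint angles (θ0=0°, θ1=270°)
no rival 2-sequence matches.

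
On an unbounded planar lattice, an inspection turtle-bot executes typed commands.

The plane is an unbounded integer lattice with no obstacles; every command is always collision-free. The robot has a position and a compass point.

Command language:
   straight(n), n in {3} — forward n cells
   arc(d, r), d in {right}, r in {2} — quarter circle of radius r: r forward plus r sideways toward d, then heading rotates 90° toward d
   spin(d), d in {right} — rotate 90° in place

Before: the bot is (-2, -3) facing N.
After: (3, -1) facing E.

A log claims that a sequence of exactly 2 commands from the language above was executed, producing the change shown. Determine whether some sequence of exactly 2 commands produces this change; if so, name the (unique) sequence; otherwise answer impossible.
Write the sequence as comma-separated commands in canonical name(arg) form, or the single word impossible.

key: cell and facing (now E) both changed — the 2 commands mix motion and turning
t0: (-2, -3) facing N
step 1 (arc(right, 2)): (0, -1) facing E
step 2 (straight(3)): (3, -1) facing E
all 9 alternatives checked — unique.

arc(right, 2), straight(3)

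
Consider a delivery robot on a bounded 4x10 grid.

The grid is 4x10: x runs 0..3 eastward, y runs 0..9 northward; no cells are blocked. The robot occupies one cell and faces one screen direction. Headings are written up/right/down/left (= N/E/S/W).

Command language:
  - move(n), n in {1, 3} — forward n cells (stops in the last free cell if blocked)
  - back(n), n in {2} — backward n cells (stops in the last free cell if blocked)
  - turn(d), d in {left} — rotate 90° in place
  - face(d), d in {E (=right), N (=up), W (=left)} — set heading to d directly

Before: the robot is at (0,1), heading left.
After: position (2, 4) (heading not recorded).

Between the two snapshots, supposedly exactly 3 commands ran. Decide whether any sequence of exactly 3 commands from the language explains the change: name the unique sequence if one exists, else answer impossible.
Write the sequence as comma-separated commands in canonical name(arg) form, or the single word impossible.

back(2), face(N), move(3)

key: running move(3) before back(2) would end elsewhere — order is forced
initial: at (0,1), heading left
t=1 back(2) ⇒ at (2,1), heading left
t=2 face(N) ⇒ at (2,1), heading up
t=3 move(3) ⇒ at (2,4), heading up
all 343 alternatives checked — unique.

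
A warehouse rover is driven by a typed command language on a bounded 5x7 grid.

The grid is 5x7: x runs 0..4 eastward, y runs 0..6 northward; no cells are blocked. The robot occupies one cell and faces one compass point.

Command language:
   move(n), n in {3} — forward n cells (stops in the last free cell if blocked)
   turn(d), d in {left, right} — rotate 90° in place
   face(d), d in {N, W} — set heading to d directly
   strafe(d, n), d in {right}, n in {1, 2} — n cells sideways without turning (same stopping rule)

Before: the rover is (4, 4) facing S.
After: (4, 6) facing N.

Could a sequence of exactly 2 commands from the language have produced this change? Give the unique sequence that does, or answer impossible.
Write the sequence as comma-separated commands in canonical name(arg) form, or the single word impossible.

face(N), move(3)

key: running move(3) before face(N) would end elsewhere — order is forced
initial: (4, 4) facing S
1. face(N) → (4, 4) facing N
2. move(3) → (4, 6) facing N
uniquely the one of 49 2-step routes that fits.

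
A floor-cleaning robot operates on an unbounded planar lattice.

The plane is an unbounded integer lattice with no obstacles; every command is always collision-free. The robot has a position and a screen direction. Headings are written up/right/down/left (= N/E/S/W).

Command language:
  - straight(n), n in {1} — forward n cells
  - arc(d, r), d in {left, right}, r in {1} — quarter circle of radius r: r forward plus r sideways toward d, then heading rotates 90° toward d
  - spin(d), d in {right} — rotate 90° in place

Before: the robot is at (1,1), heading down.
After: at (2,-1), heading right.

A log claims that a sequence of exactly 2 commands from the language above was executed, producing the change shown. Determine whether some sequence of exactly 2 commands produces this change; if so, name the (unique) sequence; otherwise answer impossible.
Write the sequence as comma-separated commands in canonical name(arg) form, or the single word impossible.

key: running arc(left, 1) before straight(1) would end elsewhere — order is forced
begin: at (1,1), heading down
t=1 straight(1) ⇒ at (1,0), heading down
t=2 arc(left, 1) ⇒ at (2,-1), heading right
no other 2-command option fits: unique.

straight(1), arc(left, 1)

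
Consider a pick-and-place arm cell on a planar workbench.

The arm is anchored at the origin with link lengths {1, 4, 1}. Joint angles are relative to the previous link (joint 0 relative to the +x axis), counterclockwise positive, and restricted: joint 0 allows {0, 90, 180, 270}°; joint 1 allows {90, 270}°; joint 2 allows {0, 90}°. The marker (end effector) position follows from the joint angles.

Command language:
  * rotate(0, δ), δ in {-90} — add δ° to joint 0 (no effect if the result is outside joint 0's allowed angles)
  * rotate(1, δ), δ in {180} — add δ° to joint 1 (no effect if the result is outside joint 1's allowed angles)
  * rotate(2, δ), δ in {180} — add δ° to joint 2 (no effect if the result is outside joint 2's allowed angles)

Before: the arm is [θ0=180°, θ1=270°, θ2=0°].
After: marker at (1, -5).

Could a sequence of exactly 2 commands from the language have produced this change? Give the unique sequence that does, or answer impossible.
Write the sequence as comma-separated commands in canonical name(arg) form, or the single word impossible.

from: [θ0=180°, θ1=270°, θ2=0°]
t=1 rotate(0, -90) ⇒ [θ0=90°, θ1=270°, θ2=0°]
t=2 rotate(0, -90) ⇒ [θ0=0°, θ1=270°, θ2=0°]
all 9 alternatives checked — unique.

rotate(0, -90), rotate(0, -90)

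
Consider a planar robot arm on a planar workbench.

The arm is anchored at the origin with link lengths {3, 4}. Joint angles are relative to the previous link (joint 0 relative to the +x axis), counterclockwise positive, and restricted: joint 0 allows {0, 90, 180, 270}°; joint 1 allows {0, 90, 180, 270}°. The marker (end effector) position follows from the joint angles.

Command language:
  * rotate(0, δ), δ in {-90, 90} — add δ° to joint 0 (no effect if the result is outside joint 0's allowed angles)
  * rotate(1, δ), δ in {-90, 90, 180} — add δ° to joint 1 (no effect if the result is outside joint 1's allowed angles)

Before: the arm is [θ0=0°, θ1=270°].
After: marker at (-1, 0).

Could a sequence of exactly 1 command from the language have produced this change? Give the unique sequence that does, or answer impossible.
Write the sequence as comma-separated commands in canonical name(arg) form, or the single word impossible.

rotate(1, -90)

begin: [θ0=0°, θ1=270°]
1. rotate(1, -90) → [θ0=0°, θ1=180°]
uniquely the one of 5 1-step routes that fits.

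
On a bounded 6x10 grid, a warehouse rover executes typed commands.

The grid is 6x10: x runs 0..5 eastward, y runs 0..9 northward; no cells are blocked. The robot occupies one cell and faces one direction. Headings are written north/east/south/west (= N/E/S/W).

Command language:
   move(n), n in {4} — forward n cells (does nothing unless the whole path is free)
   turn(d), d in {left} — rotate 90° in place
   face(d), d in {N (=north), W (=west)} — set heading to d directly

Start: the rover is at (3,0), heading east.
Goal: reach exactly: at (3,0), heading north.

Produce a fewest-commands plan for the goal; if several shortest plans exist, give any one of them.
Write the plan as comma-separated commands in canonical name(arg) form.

t0: at (3,0), heading east
t=1 turn(left) ⇒ at (3,0), heading north
no 0-step plan works, so 1 is optimal.

turn(left)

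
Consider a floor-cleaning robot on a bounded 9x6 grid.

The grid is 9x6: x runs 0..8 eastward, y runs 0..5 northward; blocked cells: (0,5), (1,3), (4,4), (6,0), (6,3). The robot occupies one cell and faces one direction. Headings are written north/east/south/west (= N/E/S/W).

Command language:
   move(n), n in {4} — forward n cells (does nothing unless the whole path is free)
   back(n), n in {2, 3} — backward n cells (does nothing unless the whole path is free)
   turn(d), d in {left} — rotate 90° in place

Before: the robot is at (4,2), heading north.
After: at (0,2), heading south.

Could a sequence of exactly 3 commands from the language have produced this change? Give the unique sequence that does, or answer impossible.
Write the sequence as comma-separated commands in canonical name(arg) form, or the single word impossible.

key: cell and facing (now S) both changed — the 3 commands mix motion and turning
start: at (4,2), heading north
[1] after turn(left): at (4,2), heading west
[2] after move(4): at (0,2), heading west
[3] after turn(left): at (0,2), heading south
no rival 3-sequence matches.

turn(left), move(4), turn(left)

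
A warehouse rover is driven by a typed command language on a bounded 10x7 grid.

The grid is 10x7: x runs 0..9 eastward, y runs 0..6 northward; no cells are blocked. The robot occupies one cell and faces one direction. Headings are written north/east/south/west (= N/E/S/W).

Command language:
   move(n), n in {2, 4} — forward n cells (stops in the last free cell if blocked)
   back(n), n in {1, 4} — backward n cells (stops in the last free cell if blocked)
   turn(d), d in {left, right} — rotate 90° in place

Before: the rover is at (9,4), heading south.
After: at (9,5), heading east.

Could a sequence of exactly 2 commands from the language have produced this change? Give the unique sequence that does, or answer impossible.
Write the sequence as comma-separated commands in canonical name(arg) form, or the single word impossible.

back(1), turn(left)

key: position moved to (9,5) AND the heading swung to E — translation plus rotation needed
t0: at (9,4), heading south
[1] after back(1): at (9,5), heading south
[2] after turn(left): at (9,5), heading east
uniquely the one of 36 2-step routes that fits.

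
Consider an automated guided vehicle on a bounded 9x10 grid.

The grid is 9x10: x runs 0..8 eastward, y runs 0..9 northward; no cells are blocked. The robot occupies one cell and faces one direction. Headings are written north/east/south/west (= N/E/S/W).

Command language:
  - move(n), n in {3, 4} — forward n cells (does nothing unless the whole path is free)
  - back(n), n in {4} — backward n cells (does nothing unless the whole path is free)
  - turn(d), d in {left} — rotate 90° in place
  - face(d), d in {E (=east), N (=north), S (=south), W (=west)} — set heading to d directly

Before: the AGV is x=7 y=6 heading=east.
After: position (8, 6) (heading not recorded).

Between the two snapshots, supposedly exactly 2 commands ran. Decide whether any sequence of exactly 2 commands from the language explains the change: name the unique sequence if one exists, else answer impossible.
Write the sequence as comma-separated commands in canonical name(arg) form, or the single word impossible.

every 2-command combo misses the target.

impossible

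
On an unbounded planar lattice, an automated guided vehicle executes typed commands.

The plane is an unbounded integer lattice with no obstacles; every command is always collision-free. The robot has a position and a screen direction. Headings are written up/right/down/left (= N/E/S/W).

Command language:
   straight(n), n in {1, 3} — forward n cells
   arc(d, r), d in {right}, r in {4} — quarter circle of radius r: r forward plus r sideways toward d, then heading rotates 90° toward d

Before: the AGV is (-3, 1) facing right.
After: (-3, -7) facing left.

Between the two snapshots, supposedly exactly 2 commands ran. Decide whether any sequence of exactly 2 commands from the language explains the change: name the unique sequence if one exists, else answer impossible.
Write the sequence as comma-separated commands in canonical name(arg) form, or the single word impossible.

arc(right, 4), arc(right, 4)

key: position moved to (-3,-7) AND the heading swung to W — translation plus rotation needed
t0: (-3, 1) facing right
[1] after arc(right, 4): (1, -3) facing down
[2] after arc(right, 4): (-3, -7) facing left
all 9 alternatives checked — unique.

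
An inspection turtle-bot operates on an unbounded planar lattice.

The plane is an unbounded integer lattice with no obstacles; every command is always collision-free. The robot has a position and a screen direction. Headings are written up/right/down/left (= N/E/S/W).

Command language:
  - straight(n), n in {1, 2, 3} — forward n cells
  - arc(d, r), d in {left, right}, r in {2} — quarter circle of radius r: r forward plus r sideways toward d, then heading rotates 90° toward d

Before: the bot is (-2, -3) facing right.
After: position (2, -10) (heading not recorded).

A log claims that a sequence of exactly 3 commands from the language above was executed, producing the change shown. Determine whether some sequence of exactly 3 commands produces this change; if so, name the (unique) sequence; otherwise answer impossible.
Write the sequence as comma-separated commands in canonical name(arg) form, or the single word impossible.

arc(right, 2), straight(3), arc(left, 2)

key: running arc(left, 2) before arc(right, 2) would end elsewhere — order is forced
from: (-2, -3) facing right
step 1 (arc(right, 2)): (0, -5) facing down
step 2 (straight(3)): (0, -8) facing down
step 3 (arc(left, 2)): (2, -10) facing right
all 125 alternatives checked — unique.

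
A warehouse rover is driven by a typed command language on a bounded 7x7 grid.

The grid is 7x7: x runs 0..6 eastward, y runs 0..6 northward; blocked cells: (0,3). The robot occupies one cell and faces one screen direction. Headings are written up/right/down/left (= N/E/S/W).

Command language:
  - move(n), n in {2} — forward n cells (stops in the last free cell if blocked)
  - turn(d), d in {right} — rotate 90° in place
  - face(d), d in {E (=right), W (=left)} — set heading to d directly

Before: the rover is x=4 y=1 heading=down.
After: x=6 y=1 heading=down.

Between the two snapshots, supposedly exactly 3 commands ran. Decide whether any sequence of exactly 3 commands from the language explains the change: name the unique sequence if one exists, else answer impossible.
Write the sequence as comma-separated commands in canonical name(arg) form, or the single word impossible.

face(E), move(2), turn(right)

key: order matters: swapping face(E) and turn(right) lands elsewhere
initial: x=4 y=1 heading=down
1. face(E) → x=4 y=1 heading=right
2. move(2) → x=6 y=1 heading=right
3. turn(right) → x=6 y=1 heading=down
uniquely the one of 64 3-step routes that fits.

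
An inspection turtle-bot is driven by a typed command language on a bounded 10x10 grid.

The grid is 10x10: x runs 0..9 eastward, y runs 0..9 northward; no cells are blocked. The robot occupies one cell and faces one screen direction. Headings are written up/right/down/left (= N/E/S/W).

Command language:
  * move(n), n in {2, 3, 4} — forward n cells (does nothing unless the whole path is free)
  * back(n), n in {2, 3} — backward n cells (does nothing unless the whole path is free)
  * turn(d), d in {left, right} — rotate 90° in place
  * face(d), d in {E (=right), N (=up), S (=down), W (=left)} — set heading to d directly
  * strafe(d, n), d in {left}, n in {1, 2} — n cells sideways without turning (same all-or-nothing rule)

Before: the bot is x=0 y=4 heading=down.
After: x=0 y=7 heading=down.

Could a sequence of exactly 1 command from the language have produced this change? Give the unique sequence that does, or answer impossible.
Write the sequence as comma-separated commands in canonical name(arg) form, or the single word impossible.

key: still facing S — the one step turns nothing
t0: x=0 y=4 heading=down
step 1 (back(3)): x=0 y=7 heading=down
all 13 alternatives checked — unique.

back(3)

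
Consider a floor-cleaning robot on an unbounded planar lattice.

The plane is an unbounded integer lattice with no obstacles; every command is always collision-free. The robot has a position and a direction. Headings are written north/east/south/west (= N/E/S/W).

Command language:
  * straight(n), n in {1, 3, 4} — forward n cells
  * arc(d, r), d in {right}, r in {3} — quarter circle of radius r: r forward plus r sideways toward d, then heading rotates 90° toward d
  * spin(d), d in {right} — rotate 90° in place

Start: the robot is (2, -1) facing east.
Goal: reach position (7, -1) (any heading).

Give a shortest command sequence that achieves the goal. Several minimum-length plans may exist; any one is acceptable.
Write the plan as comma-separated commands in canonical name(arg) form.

t0: (2, -1) facing east
1. straight(1) → (3, -1) facing east
2. straight(4) → (7, -1) facing east
nothing shorter than 2 reaches the goal.

straight(1), straight(4)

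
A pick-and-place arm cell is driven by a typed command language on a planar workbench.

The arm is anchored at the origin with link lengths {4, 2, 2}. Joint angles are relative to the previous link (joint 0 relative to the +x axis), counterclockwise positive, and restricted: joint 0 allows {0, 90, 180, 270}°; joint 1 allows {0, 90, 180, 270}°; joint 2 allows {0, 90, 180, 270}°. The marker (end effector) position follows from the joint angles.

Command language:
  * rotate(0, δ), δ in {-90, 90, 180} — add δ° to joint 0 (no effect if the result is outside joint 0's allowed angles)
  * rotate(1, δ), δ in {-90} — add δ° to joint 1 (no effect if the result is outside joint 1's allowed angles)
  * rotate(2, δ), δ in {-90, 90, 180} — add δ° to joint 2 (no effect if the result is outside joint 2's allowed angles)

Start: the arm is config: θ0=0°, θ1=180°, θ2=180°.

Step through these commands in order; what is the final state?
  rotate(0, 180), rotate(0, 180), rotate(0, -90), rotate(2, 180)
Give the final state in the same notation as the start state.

config: θ0=270°, θ1=180°, θ2=0°

from: config: θ0=0°, θ1=180°, θ2=180°
1. rotate(0, 180) → config: θ0=180°, θ1=180°, θ2=180°
2. rotate(0, 180) → config: θ0=0°, θ1=180°, θ2=180°
3. rotate(0, -90) → config: θ0=270°, θ1=180°, θ2=180°
4. rotate(2, 180) → config: θ0=270°, θ1=180°, θ2=0°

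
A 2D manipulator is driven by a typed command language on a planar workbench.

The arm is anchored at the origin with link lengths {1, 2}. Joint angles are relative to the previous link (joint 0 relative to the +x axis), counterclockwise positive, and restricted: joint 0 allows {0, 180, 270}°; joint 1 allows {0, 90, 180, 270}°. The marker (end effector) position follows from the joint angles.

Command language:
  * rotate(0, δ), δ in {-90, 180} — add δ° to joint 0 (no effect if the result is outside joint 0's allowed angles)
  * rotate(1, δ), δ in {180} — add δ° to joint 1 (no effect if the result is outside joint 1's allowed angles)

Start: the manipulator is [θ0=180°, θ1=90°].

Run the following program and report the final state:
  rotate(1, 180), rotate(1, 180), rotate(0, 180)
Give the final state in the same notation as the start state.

initial: [θ0=180°, θ1=90°]
step 1 (rotate(1, 180)): [θ0=180°, θ1=270°]
step 2 (rotate(1, 180)): [θ0=180°, θ1=90°]
step 3 (rotate(0, 180)): [θ0=0°, θ1=90°]

[θ0=0°, θ1=90°]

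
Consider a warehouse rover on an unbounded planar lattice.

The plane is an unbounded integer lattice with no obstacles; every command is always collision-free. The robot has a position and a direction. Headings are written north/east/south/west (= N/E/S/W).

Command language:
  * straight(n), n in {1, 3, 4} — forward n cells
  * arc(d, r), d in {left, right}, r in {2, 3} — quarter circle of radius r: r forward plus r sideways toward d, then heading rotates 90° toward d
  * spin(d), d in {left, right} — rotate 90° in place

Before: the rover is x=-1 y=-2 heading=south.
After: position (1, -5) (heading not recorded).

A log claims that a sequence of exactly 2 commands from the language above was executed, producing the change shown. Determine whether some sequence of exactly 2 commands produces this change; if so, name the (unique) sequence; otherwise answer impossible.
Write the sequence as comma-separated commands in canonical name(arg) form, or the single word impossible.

straight(1), arc(left, 2)

key: order matters: swapping straight(1) and arc(left, 2) lands elsewhere
initial: x=-1 y=-2 heading=south
[1] after straight(1): x=-1 y=-3 heading=south
[2] after arc(left, 2): x=1 y=-5 heading=east
uniquely the one of 81 2-step routes that fits.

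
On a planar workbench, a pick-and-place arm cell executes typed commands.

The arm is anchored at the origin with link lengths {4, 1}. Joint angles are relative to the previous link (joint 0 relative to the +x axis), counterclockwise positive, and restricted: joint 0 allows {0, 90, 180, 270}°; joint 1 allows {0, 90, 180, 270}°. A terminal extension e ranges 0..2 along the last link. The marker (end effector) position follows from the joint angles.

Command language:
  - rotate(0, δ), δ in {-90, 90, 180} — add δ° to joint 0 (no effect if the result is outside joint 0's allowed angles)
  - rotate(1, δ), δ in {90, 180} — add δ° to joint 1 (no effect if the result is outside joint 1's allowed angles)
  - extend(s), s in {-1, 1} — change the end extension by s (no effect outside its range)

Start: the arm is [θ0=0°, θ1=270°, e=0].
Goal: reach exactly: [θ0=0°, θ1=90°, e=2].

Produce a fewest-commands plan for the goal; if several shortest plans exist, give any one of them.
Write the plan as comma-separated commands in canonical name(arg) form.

rotate(1, 180), extend(1), extend(1)

begin: [θ0=0°, θ1=270°, e=0]
t=1 rotate(1, 180) ⇒ [θ0=0°, θ1=90°, e=0]
t=2 extend(1) ⇒ [θ0=0°, θ1=90°, e=1]
t=3 extend(1) ⇒ [θ0=0°, θ1=90°, e=2]
no 2-step plan works, so 3 is optimal.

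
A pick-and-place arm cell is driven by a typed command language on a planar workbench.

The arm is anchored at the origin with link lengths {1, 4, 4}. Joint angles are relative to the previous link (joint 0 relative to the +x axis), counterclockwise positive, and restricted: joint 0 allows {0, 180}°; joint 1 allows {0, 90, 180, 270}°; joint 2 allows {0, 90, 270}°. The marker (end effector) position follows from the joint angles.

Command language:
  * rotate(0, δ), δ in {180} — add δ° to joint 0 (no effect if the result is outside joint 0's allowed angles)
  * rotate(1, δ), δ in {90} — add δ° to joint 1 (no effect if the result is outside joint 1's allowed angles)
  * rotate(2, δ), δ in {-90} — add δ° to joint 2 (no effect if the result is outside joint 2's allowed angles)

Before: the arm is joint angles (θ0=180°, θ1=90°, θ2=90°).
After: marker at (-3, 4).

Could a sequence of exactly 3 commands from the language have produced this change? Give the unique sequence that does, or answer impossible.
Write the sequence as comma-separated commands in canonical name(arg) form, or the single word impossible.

start: joint angles (θ0=180°, θ1=90°, θ2=90°)
step 1 (rotate(0, 180)): joint angles (θ0=0°, θ1=90°, θ2=90°)
step 2 (rotate(0, 180)): joint angles (θ0=180°, θ1=90°, θ2=90°)
step 3 (rotate(0, 180)): joint angles (θ0=0°, θ1=90°, θ2=90°)
no other 3-command option fits: unique.

rotate(0, 180), rotate(0, 180), rotate(0, 180)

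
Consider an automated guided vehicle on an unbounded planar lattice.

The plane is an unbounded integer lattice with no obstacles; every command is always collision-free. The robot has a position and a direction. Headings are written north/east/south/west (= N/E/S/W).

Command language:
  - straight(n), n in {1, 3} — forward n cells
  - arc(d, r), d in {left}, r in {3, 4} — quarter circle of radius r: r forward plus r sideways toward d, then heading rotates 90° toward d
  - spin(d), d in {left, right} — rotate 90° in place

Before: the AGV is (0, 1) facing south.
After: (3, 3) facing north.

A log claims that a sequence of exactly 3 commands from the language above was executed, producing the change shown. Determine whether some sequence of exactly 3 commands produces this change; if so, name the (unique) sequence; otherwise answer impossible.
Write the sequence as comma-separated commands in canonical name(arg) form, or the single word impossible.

straight(1), spin(left), arc(left, 3)

key: running arc(left, 3) before straight(1) would end elsewhere — order is forced
initial: (0, 1) facing south
t=1 straight(1) ⇒ (0, 0) facing south
t=2 spin(left) ⇒ (0, 0) facing east
t=3 arc(left, 3) ⇒ (3, 3) facing north
no rival 3-sequence matches.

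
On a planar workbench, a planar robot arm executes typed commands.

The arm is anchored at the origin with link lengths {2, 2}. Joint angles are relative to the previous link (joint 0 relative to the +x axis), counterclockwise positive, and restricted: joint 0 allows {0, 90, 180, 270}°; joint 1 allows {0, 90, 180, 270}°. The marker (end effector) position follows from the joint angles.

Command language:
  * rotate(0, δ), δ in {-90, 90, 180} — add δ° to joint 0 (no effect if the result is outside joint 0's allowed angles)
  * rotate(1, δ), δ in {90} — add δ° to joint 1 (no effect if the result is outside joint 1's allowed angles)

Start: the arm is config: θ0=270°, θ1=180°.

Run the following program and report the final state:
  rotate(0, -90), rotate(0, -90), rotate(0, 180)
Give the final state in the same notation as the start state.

config: θ0=270°, θ1=180°

initial: config: θ0=270°, θ1=180°
1. rotate(0, -90) → config: θ0=180°, θ1=180°
2. rotate(0, -90) → config: θ0=90°, θ1=180°
3. rotate(0, 180) → config: θ0=270°, θ1=180°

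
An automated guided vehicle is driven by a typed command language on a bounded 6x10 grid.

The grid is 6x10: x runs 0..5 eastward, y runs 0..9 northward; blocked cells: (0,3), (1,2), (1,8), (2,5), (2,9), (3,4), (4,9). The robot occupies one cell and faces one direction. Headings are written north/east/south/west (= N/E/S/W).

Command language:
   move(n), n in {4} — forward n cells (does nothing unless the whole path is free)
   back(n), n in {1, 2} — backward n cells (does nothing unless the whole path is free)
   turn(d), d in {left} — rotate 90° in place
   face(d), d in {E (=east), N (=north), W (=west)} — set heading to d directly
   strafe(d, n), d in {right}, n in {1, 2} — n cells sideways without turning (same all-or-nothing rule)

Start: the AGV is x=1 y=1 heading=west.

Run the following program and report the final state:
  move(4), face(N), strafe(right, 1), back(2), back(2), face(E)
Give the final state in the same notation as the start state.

t0: x=1 y=1 heading=west
t=1 move(4) ⇒ x=1 y=1 heading=west
t=2 face(N) ⇒ x=1 y=1 heading=north
t=3 strafe(right, 1) ⇒ x=2 y=1 heading=north
t=4 back(2) ⇒ x=2 y=1 heading=north
t=5 back(2) ⇒ x=2 y=1 heading=north
t=6 face(E) ⇒ x=2 y=1 heading=east

x=2 y=1 heading=east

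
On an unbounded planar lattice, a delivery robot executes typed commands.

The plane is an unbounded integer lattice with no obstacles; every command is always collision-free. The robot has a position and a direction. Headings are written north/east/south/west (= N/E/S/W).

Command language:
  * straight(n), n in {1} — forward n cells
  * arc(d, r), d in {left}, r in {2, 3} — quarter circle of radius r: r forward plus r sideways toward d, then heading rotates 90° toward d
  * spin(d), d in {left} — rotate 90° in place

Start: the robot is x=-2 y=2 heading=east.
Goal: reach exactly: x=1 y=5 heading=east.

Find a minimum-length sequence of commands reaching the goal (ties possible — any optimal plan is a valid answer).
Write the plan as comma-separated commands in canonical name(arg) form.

arc(left, 3), spin(left), spin(left), spin(left)

from: x=-2 y=2 heading=east
1. arc(left, 3) → x=1 y=5 heading=north
2. spin(left) → x=1 y=5 heading=west
3. spin(left) → x=1 y=5 heading=south
4. spin(left) → x=1 y=5 heading=east
shorter routes all fall short; 4 is best.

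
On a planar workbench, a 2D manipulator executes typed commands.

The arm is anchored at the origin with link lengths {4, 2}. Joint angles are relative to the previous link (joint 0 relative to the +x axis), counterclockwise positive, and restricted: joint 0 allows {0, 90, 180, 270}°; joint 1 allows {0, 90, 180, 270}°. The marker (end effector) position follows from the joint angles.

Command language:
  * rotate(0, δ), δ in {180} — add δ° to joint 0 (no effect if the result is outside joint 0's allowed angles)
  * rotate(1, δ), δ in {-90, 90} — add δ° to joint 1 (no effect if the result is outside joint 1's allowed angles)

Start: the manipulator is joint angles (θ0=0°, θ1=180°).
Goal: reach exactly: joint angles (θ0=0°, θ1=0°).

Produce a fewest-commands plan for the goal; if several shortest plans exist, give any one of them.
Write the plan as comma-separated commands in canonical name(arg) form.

t0: joint angles (θ0=0°, θ1=180°)
step 1 (rotate(1, -90)): joint angles (θ0=0°, θ1=90°)
step 2 (rotate(1, -90)): joint angles (θ0=0°, θ1=0°)
minimal: 2 command(s), checked below 2.

rotate(1, -90), rotate(1, -90)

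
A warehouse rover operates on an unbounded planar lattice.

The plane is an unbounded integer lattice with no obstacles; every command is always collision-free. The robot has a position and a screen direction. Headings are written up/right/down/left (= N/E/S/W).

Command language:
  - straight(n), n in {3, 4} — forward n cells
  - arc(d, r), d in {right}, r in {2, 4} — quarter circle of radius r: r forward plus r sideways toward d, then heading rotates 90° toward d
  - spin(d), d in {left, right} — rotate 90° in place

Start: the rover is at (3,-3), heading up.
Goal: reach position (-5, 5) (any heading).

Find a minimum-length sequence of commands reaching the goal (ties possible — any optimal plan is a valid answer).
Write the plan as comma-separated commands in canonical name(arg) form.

from: at (3,-3), heading up
step 1 (spin(left)): at (3,-3), heading left
step 2 (arc(right, 4)): at (-1,1), heading up
step 3 (spin(left)): at (-1,1), heading left
step 4 (arc(right, 4)): at (-5,5), heading up
nothing shorter than 4 reaches the goal.

spin(left), arc(right, 4), spin(left), arc(right, 4)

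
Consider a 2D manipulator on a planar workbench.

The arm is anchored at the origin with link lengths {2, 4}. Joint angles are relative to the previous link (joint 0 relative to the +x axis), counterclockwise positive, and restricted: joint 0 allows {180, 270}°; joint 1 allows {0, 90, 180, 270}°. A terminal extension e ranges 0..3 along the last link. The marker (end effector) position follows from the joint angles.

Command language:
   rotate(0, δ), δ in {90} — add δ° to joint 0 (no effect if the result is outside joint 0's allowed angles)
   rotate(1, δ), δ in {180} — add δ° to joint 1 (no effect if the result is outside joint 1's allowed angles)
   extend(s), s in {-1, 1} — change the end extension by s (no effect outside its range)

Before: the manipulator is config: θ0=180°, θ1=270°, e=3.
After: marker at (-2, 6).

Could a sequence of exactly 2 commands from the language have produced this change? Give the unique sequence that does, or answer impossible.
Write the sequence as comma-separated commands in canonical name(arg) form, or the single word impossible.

extend(1), extend(-1)

key: order matters: swapping extend(1) and extend(-1) lands elsewhere
from: config: θ0=180°, θ1=270°, e=3
step 1 (extend(1)): config: θ0=180°, θ1=270°, e=3
step 2 (extend(-1)): config: θ0=180°, θ1=270°, e=2
uniquely the one of 16 2-step routes that fits.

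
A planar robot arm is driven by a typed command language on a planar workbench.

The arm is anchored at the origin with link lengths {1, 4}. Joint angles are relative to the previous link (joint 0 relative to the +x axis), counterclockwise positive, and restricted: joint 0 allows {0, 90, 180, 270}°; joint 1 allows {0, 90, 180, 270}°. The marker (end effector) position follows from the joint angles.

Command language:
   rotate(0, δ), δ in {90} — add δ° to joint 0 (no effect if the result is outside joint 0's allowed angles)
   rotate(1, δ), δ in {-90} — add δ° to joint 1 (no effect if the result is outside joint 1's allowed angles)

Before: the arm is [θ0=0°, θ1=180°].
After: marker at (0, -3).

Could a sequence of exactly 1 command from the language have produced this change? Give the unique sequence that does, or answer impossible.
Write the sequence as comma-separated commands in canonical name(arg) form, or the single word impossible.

rotate(0, 90)

start: [θ0=0°, θ1=180°]
[1] after rotate(0, 90): [θ0=90°, θ1=180°]
all 2 alternatives checked — unique.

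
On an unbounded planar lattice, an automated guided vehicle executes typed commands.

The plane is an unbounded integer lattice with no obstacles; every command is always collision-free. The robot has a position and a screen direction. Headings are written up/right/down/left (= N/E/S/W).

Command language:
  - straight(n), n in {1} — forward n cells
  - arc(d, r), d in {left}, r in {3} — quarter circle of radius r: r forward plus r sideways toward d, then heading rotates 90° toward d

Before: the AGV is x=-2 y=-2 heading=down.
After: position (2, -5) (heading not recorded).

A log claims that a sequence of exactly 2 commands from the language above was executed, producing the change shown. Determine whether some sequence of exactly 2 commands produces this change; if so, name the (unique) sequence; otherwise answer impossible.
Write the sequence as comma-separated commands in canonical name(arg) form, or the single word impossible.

arc(left, 3), straight(1)

key: order matters: swapping arc(left, 3) and straight(1) lands elsewhere
from: x=-2 y=-2 heading=down
1. arc(left, 3) → x=1 y=-5 heading=right
2. straight(1) → x=2 y=-5 heading=right
no other 2-command option fits: unique.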